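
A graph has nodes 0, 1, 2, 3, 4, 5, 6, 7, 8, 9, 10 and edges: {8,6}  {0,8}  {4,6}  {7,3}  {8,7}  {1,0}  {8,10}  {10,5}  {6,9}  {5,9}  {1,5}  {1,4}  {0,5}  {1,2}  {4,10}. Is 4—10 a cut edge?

No

After removing 4—10, the path 4-1-5-10 still connects them, so the edge is not a bridge.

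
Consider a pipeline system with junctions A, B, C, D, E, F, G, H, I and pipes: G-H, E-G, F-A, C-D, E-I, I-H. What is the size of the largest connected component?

4

B is isolated — a component by itself.
Starting from A we can reach A, F. That is one component of size 2.
Starting from C we can reach C, D. That is one component of size 2.
Starting from E we can reach E, G, H, I. That is one component of size 4.
The largest has 4 vertices.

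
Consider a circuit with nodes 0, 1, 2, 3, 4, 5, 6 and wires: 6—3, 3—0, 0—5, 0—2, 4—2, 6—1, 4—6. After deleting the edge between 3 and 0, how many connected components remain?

1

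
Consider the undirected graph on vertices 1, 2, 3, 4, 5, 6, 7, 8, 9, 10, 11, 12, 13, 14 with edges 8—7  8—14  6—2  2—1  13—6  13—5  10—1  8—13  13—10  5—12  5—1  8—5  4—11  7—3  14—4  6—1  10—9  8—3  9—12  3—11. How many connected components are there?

1

Starting from 1 we can reach 1, 2, 3, 4, 5, 6, 7, 8, 9, 10, 11, 12, 13, 14. That is one component of size 14.
Total: 1 component.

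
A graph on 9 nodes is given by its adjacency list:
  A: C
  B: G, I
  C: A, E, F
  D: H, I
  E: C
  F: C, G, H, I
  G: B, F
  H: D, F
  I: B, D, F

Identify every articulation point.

Removing C increases the component count from 1 to 3, so C is a cut vertex.
Removing F increases the component count from 1 to 2, so F is a cut vertex.
By contrast removing G leaves 1 component; it is not a cut vertex. No other vertex is a cut vertex either.

C, F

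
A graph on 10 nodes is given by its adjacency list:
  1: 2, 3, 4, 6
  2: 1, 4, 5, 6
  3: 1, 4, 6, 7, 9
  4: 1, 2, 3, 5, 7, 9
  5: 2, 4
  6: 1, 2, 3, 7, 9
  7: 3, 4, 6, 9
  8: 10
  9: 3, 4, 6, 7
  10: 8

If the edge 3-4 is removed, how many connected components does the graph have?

3 and 4 are still connected via 3-1-4, so the component count stays at 2.

2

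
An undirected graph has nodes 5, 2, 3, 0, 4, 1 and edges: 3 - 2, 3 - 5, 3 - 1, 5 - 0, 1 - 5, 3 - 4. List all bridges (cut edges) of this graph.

The edges on the cycle 3-1-5-3 are not bridges since each lies on that cycle.
But removing 5 - 0 disconnects 5 from 0; removing 3 - 2 disconnects 3 from 2; removing 3 - 4 disconnects 3 from 4 — these are bridges.

0-5, 2-3, 3-4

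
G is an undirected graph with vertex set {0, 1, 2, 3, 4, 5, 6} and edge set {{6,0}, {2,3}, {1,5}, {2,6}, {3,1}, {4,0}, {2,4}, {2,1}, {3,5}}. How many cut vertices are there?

Removing 2 increases the component count from 1 to 2, so 2 is a cut vertex.
By contrast removing 6 leaves 1 component; it is not a cut vertex. No other vertex is a cut vertex either.

1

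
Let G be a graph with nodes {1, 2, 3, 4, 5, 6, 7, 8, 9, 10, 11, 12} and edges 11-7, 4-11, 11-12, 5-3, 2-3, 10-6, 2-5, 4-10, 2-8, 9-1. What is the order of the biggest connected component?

6

Starting from 1 we can reach 1, 9. That is one component of size 2.
Starting from 2 we can reach 2, 3, 5, 8. That is one component of size 4.
Starting from 4 we can reach 4, 6, 7, 10, 11, 12. That is one component of size 6.
The largest has 6 vertices.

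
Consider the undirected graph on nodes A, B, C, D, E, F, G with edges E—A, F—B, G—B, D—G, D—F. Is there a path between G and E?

No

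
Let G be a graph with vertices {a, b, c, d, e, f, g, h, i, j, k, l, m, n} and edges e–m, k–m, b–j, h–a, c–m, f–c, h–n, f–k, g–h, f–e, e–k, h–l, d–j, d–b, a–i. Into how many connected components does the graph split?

3

Starting from b we can reach b, d, j. That is one component of size 3.
Starting from c we can reach c, e, f, k, m. That is one component of size 5.
Starting from a we can reach a, g, h, i, l, n. That is one component of size 6.
Total: 3 components.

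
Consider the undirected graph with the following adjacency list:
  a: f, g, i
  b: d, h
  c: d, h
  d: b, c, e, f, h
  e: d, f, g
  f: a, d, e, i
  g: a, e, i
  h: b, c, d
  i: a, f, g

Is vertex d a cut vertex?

Yes

Deleting d raises the number of components from 1 to 2, so d is a cut vertex.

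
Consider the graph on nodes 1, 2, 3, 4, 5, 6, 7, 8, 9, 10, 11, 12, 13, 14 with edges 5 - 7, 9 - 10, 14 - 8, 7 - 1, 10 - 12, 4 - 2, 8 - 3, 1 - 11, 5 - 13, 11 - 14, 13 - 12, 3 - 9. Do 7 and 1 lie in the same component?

Yes

From 7 we can reach 1, 3, 5, 7, 8, 9, 10, 11, 12, 13, 14, which includes 1.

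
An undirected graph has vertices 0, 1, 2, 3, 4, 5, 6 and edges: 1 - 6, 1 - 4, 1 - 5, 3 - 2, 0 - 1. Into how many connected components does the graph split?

2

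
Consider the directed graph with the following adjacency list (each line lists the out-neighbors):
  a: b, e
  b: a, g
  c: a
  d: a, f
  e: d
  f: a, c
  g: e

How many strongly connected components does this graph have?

1

{a, b, c, d, e, f, g} are all mutually reachable — one SCC of size 7.
That gives 1 strongly connected component.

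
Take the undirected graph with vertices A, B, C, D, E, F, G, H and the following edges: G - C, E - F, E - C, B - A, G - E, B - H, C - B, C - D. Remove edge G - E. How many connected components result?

1

G and E are still connected via G-C-E, so the component count stays at 1.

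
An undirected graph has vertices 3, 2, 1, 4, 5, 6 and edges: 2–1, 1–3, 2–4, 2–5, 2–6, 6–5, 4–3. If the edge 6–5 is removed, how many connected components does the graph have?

1

6 and 5 are still connected via 6-2-5, so the component count stays at 1.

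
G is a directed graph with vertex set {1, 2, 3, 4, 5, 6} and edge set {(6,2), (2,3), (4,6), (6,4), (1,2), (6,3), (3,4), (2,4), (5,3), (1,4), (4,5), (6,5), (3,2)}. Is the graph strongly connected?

No

There is no directed path from 6 to 1, so the graph is not strongly connected.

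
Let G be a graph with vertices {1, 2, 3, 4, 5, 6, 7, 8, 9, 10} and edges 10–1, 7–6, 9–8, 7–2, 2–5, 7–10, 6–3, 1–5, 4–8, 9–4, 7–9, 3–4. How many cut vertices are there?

Removing 7 increases the component count from 1 to 2, so 7 is a cut vertex.
By contrast removing 6 leaves 1 component; it is not a cut vertex. No other vertex is a cut vertex either.

1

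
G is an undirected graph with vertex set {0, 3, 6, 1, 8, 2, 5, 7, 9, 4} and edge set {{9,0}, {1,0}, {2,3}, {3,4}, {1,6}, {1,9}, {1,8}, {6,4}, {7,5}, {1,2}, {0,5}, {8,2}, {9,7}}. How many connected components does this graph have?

Starting from 0 we can reach 0, 1, 2, 3, 4, 5, 6, 7, 8, 9. That is one component of size 10.
Total: 1 component.

1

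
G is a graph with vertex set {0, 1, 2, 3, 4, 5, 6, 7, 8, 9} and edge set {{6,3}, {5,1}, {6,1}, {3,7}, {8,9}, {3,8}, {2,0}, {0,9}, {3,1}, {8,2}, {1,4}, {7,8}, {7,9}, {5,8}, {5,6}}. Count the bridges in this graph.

1

The edges on the cycle 3-7-8-3 are not bridges since each lies on that cycle.
But removing 1 - 4 disconnects 1 from 4 — this is a bridge.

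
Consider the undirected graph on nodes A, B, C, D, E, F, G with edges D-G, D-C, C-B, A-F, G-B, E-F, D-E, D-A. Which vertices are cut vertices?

D

Removing D increases the component count from 1 to 2, so D is a cut vertex.
By contrast removing G leaves 1 component; it is not a cut vertex. No other vertex is a cut vertex either.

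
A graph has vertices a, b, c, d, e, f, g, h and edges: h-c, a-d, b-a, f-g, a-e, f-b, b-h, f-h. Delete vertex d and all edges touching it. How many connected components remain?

1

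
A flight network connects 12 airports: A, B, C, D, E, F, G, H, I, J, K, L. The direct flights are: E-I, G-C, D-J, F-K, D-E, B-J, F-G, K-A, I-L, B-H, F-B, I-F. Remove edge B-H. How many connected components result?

Before removal there is 1 component.
B-H is a bridge — removing it separates B's side from H's side.
After removal: 2 components.

2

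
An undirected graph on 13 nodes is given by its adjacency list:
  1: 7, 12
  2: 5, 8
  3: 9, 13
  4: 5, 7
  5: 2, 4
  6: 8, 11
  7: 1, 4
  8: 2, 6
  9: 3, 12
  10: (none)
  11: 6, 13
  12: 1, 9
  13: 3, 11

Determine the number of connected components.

10 is isolated — a component by itself.
Starting from 1 we can reach 1, 2, 3, 4, 5, 6, 7, 8, 9, 11, 12, 13. That is one component of size 12.
Total: 2 components.

2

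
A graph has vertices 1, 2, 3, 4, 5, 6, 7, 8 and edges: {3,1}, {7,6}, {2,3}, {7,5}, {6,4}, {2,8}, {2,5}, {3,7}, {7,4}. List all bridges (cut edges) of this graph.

The edges on the cycle 7-6-4-7 are not bridges since each lies on that cycle.
But removing 8–2 disconnects 8 from 2; removing 1–3 disconnects 1 from 3 — these are bridges.

1-3, 2-8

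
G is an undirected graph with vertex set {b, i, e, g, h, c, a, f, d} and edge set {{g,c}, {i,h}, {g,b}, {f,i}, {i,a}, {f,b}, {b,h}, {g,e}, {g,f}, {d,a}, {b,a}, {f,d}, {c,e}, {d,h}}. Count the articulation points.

Removing g increases the component count from 1 to 2, so g is a cut vertex.
By contrast removing a leaves 1 component; it is not a cut vertex. No other vertex is a cut vertex either.

1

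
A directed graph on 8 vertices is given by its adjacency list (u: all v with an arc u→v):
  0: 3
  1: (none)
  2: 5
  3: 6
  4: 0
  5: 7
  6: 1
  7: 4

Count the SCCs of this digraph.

{6} is an SCC by itself.
{7} is an SCC by itself.
{4} is an SCC by itself.
{3} is an SCC by itself.
{2} is an SCC by itself.
(and 3 more singleton SCCs)
That gives 8 strongly connected components.

8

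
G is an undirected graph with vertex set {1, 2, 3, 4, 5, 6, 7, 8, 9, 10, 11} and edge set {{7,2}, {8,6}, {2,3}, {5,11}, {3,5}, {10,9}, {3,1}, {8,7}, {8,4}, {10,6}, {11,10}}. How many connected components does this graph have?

1

Starting from 1 we can reach 1, 2, 3, 4, 5, 6, 7, 8, 9, 10, 11. That is one component of size 11.
Total: 1 component.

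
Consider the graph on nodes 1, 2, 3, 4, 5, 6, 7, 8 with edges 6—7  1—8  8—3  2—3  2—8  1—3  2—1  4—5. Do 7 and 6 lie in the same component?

Yes

From 7 we can reach 6, 7, which includes 6.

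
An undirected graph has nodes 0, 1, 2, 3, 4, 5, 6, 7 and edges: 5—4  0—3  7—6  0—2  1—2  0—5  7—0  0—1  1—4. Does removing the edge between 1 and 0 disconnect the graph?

After removing 1—0, the path 1-2-0 still connects them, so the edge is not a bridge.

No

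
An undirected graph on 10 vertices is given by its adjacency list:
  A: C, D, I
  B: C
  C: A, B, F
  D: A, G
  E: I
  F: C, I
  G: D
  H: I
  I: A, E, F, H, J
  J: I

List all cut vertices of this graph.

A, C, D, I

Removing A increases the component count from 1 to 2, so A is a cut vertex.
Removing C increases the component count from 1 to 2, so C is a cut vertex.
Removing D increases the component count from 1 to 2, so D is a cut vertex.
Likewise I is a cut vertex.
By contrast removing J leaves 1 component; it is not a cut vertex. No other vertex is a cut vertex either.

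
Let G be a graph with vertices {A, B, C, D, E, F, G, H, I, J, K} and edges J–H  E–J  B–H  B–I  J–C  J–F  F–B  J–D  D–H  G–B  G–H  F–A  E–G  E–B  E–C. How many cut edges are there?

2

The edges on the cycle E-J-F-B-G-E are not bridges since each lies on that cycle.
But removing A–F disconnects A from F; removing I–B disconnects I from B — these are bridges.
That makes 2 bridges.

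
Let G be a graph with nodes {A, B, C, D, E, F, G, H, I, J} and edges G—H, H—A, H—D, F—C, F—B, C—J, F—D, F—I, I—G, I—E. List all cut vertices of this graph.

C, F, H, I

Removing C increases the component count from 1 to 2, so C is a cut vertex.
Removing F increases the component count from 1 to 3, so F is a cut vertex.
Removing H increases the component count from 1 to 2, so H is a cut vertex.
Likewise I is a cut vertex.
By contrast removing G leaves 1 component; it is not a cut vertex. No other vertex is a cut vertex either.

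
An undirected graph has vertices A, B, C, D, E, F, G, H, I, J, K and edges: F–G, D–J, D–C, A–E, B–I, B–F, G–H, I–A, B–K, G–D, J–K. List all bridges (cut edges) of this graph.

A-E, A-I, B-I, C-D, G-H

The edges on the cycle B-F-G-D-J-K-B are not bridges since each lies on that cycle.
But removing G–H disconnects G from H; removing B–I disconnects B from I; removing C–D disconnects C from D; removing I–A disconnects I from A — these are bridges.
In total 5 edges are bridges.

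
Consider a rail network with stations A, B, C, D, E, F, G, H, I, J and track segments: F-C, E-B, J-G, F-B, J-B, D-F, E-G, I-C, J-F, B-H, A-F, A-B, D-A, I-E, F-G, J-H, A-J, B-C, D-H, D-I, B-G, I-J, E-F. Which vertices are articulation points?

none

Removing D, for instance, still leaves 1 component. No single vertex removal increases the component count — the graph has no articulation points.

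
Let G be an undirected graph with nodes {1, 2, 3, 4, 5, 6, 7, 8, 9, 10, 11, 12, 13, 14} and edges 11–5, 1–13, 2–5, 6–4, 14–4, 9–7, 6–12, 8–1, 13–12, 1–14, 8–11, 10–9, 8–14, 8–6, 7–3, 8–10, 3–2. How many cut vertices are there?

1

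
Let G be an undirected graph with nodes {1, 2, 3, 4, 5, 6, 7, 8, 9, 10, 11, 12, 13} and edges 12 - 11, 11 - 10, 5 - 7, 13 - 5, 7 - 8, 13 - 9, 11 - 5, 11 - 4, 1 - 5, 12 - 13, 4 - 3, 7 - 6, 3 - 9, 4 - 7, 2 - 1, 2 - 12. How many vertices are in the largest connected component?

13

Starting from 1 we can reach 1, 2, 3, 4, 5, 6, 7, 8, 9, 10, 11, 12, 13. That is one component of size 13.
The largest has 13 vertices.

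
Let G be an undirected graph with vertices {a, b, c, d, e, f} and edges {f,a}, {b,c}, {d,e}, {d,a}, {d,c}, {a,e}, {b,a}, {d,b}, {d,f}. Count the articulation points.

Removing a, for instance, still leaves 1 component. No single vertex removal increases the component count — the graph has no articulation points.

0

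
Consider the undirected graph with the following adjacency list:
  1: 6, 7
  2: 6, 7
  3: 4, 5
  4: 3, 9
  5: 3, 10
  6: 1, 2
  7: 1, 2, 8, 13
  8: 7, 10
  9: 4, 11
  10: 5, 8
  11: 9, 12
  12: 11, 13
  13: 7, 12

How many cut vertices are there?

Removing 7 increases the component count from 1 to 2, so 7 is a cut vertex.
By contrast removing 4 leaves 1 component; it is not a cut vertex. No other vertex is a cut vertex either.

1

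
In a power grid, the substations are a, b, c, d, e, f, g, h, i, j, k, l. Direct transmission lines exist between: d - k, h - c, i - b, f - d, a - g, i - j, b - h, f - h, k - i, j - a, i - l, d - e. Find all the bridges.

a-g, a-j, c-h, d-e, i-j, i-l

The edges on the cycle f-d-k-i-b-h-f are not bridges since each lies on that cycle.
But removing a - g disconnects a from g; removing j - a disconnects j from a; removing j - i disconnects j from i; removing d - e disconnects d from e — these are bridges.
In total 6 edges are bridges.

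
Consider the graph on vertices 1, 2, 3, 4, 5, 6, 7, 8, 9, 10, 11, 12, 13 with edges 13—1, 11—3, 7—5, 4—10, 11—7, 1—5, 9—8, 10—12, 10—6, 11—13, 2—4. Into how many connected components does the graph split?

3

Starting from 8 we can reach 8, 9. That is one component of size 2.
Starting from 2 we can reach 2, 4, 6, 10, 12. That is one component of size 5.
Starting from 1 we can reach 1, 3, 5, 7, 11, 13. That is one component of size 6.
Total: 3 components.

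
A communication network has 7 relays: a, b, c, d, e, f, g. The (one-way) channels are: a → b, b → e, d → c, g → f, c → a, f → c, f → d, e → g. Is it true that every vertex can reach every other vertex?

From f we can reach every vertex (a, b, c, d, e, f, g), and every vertex can reach f (a, b, c, d, e, f, g). So the whole graph is one strongly connected component.

Yes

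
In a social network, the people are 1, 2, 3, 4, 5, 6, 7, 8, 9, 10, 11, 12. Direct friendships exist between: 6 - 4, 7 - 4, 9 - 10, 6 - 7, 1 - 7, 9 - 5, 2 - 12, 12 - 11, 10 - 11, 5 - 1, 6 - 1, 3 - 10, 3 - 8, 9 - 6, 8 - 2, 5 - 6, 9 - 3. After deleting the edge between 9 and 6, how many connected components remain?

1

9 and 6 are still connected via 9-5-6, so the component count stays at 1.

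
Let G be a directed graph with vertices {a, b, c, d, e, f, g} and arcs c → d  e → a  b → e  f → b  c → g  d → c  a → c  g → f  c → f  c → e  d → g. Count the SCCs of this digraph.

{a, b, c, d, e, f, g} are all mutually reachable — one SCC of size 7.
That gives 1 strongly connected component.

1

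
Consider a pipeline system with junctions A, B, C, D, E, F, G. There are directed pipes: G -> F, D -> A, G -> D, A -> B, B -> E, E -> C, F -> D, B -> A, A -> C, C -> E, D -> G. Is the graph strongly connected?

There is no directed path from C to D, so the graph is not strongly connected.

No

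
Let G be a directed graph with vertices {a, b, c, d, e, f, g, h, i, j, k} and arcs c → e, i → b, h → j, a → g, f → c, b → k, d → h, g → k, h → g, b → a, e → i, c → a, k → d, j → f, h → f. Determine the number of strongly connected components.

1

{a, b, c, d, e, f, g, h, i, j, k} are all mutually reachable — one SCC of size 11.
That gives 1 strongly connected component.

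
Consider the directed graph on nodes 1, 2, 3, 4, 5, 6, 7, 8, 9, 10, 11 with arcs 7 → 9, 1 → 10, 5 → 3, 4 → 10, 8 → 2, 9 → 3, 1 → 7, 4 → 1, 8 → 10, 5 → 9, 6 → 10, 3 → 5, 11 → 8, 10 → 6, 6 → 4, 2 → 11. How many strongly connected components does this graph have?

{1, 4, 6, 10} are all mutually reachable — one SCC of size 4.
{3, 5, 9} are all mutually reachable — one SCC of size 3.
{2, 8, 11} are all mutually reachable — one SCC of size 3.
{7} is an SCC by itself.
That gives 4 strongly connected components.

4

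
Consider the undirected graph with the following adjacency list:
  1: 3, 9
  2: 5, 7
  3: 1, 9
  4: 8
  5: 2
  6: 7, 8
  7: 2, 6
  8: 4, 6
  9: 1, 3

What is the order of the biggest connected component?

6

Starting from 1 we can reach 1, 3, 9. That is one component of size 3.
Starting from 2 we can reach 2, 4, 5, 6, 7, 8. That is one component of size 6.
The largest has 6 vertices.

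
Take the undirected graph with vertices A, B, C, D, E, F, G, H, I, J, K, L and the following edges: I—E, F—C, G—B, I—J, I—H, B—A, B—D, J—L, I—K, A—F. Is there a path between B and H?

No

The component containing B is {A, B, C, D, F, G}, and H is not in it.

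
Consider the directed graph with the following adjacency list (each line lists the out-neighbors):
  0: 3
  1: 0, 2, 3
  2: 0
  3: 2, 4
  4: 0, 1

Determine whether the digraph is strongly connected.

Yes

From 1 we can reach every vertex (0, 1, 2, 3, 4), and every vertex can reach 1 (0, 1, 2, 3, 4). So the whole graph is one strongly connected component.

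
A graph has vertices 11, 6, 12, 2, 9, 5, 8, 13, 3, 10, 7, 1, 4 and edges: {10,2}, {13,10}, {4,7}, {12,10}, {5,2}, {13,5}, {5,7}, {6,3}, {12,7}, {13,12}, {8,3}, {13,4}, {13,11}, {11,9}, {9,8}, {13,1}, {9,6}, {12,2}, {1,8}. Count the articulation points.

1

Removing 13 increases the component count from 1 to 2, so 13 is a cut vertex.
By contrast removing 5 leaves 1 component; it is not a cut vertex. No other vertex is a cut vertex either.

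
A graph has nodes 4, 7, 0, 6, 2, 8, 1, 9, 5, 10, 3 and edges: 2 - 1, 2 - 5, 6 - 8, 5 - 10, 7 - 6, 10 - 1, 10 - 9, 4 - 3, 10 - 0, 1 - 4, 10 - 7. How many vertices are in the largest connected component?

11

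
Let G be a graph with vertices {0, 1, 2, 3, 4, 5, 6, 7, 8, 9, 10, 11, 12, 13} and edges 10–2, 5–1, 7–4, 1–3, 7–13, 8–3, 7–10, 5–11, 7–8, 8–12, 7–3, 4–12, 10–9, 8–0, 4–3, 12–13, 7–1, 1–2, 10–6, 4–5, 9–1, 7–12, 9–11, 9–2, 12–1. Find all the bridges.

0-8, 10-6

The edges on the cycle 7-4-5-11-9-10-7 are not bridges since each lies on that cycle.
But removing 8–0 disconnects 8 from 0; removing 6–10 disconnects 6 from 10 — these are bridges.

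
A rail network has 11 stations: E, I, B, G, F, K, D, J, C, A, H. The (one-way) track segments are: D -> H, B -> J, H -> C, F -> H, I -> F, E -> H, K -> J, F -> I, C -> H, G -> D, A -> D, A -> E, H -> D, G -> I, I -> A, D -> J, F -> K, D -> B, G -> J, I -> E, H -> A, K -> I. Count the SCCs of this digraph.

5

{A, C, D, E, H} are all mutually reachable — one SCC of size 5.
{F, I, K} are all mutually reachable — one SCC of size 3.
{B} is an SCC by itself.
{G} is an SCC by itself.
{J} is an SCC by itself.
That gives 5 strongly connected components.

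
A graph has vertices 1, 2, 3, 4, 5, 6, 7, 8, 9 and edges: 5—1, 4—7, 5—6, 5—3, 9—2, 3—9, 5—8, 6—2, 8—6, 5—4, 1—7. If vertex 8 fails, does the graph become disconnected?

No

Deleting 8 leaves 1 component (was 1) (its neighbors 5, 6 remain connected to each other), so 8 is not a cut vertex.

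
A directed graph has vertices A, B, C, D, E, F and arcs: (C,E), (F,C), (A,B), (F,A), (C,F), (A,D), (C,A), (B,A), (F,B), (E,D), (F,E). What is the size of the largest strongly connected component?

2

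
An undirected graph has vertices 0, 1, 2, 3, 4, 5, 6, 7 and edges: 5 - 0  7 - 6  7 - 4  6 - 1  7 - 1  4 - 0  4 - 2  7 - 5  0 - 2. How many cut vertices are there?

1

Removing 7 increases the component count from 2 to 3, so 7 is a cut vertex.
By contrast removing 2 leaves 2 components; it is not a cut vertex. No other vertex is a cut vertex either.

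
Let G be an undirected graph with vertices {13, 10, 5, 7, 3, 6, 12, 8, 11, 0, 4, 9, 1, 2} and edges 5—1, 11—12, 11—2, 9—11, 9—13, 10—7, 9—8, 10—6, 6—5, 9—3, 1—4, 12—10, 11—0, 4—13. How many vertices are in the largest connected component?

Starting from 0 we can reach 0, 1, 2, 3, 4, 5, 6, 7, 8, 9, 10, 11, 12, 13. That is one component of size 14.
The largest has 14 vertices.

14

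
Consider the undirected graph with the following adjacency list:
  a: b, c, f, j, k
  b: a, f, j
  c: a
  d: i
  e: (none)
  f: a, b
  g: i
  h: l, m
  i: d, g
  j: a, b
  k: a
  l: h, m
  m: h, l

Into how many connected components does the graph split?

4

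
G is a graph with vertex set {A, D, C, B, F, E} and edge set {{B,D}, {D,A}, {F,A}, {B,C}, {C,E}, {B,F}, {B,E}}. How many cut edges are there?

The edges on the cycle B-C-E-B are not bridges since each lies on that cycle.
Every edge lies on some cycle, so there are no bridges.

0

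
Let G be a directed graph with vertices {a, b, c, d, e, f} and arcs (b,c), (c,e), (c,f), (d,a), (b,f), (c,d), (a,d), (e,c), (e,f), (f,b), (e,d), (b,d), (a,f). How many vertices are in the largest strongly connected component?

{a, b, c, d, e, f} are all mutually reachable — one SCC of size 6.
The largest has 6 vertices.

6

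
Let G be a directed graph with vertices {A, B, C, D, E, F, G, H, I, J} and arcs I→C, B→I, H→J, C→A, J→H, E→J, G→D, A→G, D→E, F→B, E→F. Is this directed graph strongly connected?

No

There is no directed path from H to B, so the graph is not strongly connected.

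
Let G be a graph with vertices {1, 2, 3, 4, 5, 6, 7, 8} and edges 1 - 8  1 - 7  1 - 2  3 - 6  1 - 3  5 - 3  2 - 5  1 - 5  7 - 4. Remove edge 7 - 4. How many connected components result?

2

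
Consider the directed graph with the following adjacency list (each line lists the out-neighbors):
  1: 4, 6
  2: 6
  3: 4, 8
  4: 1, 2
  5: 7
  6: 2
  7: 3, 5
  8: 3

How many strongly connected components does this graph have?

4

{2, 6} are all mutually reachable — one SCC of size 2.
{1, 4} are all mutually reachable — one SCC of size 2.
{5, 7} are all mutually reachable — one SCC of size 2.
{3, 8} are all mutually reachable — one SCC of size 2.
That gives 4 strongly connected components.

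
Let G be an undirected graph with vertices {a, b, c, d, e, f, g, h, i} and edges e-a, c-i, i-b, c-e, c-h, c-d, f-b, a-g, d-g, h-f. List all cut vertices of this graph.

c

Removing c increases the component count from 1 to 2, so c is a cut vertex.
By contrast removing g leaves 1 component; it is not a cut vertex. No other vertex is a cut vertex either.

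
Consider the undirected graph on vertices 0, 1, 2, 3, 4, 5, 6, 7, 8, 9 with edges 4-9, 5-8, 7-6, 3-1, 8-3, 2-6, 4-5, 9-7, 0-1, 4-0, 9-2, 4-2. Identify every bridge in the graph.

none

The edges on the cycle 4-5-8-3-1-0-4 are not bridges since each lies on that cycle.
Every edge lies on some cycle, so there are no bridges.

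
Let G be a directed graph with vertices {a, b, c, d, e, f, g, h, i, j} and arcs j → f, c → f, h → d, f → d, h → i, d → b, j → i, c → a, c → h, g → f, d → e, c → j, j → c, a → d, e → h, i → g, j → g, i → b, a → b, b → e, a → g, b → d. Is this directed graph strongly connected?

No

There is no directed path from g to c, so the graph is not strongly connected.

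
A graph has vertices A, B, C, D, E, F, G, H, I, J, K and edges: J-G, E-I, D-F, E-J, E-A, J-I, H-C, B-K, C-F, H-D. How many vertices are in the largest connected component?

Starting from B we can reach B, K. That is one component of size 2.
Starting from C we can reach C, D, F, H. That is one component of size 4.
Starting from A we can reach A, E, G, I, J. That is one component of size 5.
The largest has 5 vertices.

5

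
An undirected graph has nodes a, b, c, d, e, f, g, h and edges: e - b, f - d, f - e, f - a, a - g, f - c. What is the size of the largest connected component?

h is isolated — a component by itself.
Starting from a we can reach a, b, c, d, e, f, g. That is one component of size 7.
The largest has 7 vertices.

7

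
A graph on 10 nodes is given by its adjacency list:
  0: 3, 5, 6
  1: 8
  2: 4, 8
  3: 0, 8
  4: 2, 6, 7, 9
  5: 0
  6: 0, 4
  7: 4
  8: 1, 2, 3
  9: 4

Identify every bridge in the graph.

0-5, 1-8, 4-7, 4-9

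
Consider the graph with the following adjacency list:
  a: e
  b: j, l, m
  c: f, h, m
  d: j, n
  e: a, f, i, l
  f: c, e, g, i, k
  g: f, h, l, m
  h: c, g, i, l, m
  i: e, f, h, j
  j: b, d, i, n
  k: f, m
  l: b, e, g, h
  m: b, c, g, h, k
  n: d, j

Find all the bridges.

The edges on the cycle i-f-g-h-i are not bridges since each lies on that cycle.
But removing e-a disconnects e from a — this is a bridge.

a-e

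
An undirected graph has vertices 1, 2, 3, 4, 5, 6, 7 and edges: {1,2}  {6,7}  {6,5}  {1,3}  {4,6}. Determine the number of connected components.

Starting from 1 we can reach 1, 2, 3. That is one component of size 3.
Starting from 4 we can reach 4, 5, 6, 7. That is one component of size 4.
Total: 2 components.

2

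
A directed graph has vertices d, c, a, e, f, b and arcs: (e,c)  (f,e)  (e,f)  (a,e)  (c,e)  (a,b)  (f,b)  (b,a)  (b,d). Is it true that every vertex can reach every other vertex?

There is no directed path from d to e, so the graph is not strongly connected.

No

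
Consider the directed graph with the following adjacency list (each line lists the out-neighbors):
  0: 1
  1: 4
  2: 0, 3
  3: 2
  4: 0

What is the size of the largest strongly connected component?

{0, 1, 4} are all mutually reachable — one SCC of size 3.
{2, 3} are all mutually reachable — one SCC of size 2.
The largest has 3 vertices.

3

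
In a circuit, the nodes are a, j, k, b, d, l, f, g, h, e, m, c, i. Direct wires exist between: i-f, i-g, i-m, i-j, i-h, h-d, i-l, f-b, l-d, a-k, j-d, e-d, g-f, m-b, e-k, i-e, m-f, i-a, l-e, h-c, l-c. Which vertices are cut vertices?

Removing i increases the component count from 1 to 2, so i is a cut vertex.
By contrast removing c leaves 1 component; it is not a cut vertex. No other vertex is a cut vertex either.

i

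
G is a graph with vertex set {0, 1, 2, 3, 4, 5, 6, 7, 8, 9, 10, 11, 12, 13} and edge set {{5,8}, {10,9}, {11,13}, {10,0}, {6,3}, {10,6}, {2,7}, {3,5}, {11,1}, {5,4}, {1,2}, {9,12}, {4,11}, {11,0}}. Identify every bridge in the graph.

1-11, 1-2, 10-9, 11-13, 12-9, 2-7, 5-8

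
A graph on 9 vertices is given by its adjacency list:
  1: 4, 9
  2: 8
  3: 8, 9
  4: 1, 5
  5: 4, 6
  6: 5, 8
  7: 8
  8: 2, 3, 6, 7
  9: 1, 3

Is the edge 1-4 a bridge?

No

After removing 1-4, the path 1-9-3-8-6-5-4 still connects them, so the edge is not a bridge.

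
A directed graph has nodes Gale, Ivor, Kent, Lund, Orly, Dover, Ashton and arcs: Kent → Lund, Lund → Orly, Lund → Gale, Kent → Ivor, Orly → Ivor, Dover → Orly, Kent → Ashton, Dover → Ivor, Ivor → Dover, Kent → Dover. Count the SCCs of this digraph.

5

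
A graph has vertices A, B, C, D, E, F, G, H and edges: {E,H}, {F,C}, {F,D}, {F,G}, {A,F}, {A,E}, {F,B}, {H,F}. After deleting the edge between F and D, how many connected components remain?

Before removal there is 1 component.
F–D is a bridge — removing it separates F's side from D's side.
After removal: 2 components.

2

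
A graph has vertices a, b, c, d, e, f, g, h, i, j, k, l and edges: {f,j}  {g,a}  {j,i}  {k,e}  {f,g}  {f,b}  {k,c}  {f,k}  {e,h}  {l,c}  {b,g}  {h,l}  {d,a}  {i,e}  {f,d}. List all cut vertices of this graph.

f

Removing f increases the component count from 1 to 2, so f is a cut vertex.
By contrast removing d leaves 1 component; it is not a cut vertex. No other vertex is a cut vertex either.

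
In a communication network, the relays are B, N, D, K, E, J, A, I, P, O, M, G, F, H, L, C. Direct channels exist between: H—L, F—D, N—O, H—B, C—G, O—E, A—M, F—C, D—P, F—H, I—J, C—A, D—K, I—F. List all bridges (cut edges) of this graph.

removing K—D disconnects K from D; removing C—F disconnects C from F; removing G—C disconnects G from C; removing J—I disconnects J from I — these are bridges.
In total 14 edges are bridges.

A-C, A-M, B-H, C-F, C-G, D-F, D-K, D-P, E-O, F-H, F-I, H-L, I-J, N-O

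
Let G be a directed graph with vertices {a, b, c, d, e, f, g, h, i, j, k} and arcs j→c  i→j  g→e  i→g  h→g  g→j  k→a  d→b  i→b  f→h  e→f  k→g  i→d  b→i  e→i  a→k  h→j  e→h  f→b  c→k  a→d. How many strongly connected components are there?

1

{a, b, c, d, e, f, g, h, i, j, k} are all mutually reachable — one SCC of size 11.
That gives 1 strongly connected component.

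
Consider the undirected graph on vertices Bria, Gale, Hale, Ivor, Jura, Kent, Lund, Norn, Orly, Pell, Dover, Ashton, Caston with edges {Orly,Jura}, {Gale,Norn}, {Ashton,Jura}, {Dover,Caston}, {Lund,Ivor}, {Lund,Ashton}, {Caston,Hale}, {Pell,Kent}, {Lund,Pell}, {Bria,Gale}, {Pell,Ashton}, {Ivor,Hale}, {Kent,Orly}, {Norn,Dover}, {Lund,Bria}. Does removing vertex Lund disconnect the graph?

Deleting Lund raises the number of components from 1 to 2, so Lund is a cut vertex.

Yes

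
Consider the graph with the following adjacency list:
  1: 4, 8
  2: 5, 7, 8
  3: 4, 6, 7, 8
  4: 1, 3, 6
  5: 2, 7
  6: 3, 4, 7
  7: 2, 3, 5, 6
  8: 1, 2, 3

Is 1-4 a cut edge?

After removing 1-4, the path 1-8-3-4 still connects them, so the edge is not a bridge.

No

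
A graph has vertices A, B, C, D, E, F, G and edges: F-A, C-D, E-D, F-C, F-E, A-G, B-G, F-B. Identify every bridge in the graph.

none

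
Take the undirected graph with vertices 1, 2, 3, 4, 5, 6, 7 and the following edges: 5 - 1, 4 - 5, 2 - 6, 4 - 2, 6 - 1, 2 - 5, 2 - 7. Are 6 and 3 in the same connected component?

No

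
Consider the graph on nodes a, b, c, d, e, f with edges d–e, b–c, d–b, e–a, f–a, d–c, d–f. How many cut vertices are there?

1

Removing d increases the component count from 1 to 2, so d is a cut vertex.
By contrast removing b leaves 1 component; it is not a cut vertex. No other vertex is a cut vertex either.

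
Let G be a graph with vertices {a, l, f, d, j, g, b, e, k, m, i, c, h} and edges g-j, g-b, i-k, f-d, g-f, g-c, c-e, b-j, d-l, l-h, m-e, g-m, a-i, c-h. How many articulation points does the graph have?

2

Removing g increases the component count from 2 to 3, so g is a cut vertex.
Removing i increases the component count from 2 to 3, so i is a cut vertex.
By contrast removing d leaves 2 components; it is not a cut vertex. No other vertex is a cut vertex either.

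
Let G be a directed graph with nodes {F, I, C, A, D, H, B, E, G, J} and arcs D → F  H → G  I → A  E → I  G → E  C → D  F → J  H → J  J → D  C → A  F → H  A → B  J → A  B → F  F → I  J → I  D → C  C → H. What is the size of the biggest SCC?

{A, B, C, D, E, F, G, H, I, J} are all mutually reachable — one SCC of size 10.
The largest has 10 vertices.

10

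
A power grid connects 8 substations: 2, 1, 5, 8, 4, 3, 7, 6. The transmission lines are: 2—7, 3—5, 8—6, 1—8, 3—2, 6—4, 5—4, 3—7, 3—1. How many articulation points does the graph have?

1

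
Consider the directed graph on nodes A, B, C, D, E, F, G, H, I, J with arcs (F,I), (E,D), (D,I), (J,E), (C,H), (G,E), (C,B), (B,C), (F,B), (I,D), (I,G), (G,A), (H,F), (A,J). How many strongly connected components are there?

2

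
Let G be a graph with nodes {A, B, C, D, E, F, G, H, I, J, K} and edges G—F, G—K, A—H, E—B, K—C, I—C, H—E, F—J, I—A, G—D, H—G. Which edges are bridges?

B-E, D-G, E-H, F-G, F-J

The edges on the cycle I-A-H-G-K-C-I are not bridges since each lies on that cycle.
But removing E—H disconnects E from H; removing J—F disconnects J from F; removing G—D disconnects G from D; removing G—F disconnects G from F — these are bridges.
In total 5 edges are bridges.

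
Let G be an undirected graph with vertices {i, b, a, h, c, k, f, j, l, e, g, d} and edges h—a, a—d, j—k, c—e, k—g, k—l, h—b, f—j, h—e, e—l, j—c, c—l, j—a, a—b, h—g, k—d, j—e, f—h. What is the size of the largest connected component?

11

i is isolated — a component by itself.
Starting from a we can reach a, b, c, d, e, f, g, h, j, k, l. That is one component of size 11.
The largest has 11 vertices.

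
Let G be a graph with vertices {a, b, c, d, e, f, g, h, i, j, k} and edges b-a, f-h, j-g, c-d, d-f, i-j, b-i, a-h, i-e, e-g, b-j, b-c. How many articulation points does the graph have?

1

Removing b increases the component count from 2 to 3, so b is a cut vertex.
By contrast removing e leaves 2 components; it is not a cut vertex. No other vertex is a cut vertex either.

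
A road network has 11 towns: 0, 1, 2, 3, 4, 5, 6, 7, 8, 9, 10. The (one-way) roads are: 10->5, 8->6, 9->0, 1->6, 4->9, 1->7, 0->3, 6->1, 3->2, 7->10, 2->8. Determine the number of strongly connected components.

10

{1, 6} are all mutually reachable — one SCC of size 2.
{4} is an SCC by itself.
{0} is an SCC by itself.
{7} is an SCC by itself.
{8} is an SCC by itself.
(and 5 more singleton SCCs)
That gives 10 strongly connected components.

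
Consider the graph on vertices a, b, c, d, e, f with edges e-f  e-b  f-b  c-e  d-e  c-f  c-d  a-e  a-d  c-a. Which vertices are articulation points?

Removing a, for instance, still leaves 1 component. No single vertex removal increases the component count — the graph has no articulation points.

none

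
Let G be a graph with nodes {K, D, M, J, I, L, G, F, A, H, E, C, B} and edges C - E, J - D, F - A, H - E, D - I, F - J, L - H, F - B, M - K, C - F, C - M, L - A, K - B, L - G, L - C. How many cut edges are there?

The edges on the cycle C-M-K-B-F-C are not bridges since each lies on that cycle.
But removing J - D disconnects J from D; removing L - G disconnects L from G; removing D - I disconnects D from I; removing F - J disconnects F from J — these are bridges.
That makes 4 bridges.

4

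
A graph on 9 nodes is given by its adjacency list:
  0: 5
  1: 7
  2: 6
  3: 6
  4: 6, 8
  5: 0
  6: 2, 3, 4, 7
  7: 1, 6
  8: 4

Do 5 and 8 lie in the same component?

The component containing 5 is {0, 5}, and 8 is not in it.

No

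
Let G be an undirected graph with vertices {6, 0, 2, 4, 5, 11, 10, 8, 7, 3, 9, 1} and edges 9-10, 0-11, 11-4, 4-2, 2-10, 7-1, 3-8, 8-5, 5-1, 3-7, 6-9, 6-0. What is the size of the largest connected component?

Starting from 1 we can reach 1, 3, 5, 7, 8. That is one component of size 5.
Starting from 0 we can reach 0, 2, 4, 6, 9, 10, 11. That is one component of size 7.
The largest has 7 vertices.

7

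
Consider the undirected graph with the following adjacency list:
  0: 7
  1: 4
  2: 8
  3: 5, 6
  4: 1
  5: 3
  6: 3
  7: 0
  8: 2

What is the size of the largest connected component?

3

Starting from 0 we can reach 0, 7. That is one component of size 2.
Starting from 2 we can reach 2, 8. That is one component of size 2.
Starting from 1 we can reach 1, 4. That is one component of size 2.
Starting from 3 we can reach 3, 5, 6. That is one component of size 3.
The largest has 3 vertices.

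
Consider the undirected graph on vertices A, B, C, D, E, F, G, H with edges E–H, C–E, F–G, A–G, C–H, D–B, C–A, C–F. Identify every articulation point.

Removing C increases the component count from 2 to 3, so C is a cut vertex.
By contrast removing E leaves 2 components; it is not a cut vertex. No other vertex is a cut vertex either.

C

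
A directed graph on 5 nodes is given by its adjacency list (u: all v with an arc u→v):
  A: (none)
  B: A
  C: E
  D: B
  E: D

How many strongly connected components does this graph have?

5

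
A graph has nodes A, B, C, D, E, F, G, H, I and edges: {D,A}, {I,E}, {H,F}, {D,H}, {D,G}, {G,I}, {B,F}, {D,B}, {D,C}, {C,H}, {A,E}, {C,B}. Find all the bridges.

none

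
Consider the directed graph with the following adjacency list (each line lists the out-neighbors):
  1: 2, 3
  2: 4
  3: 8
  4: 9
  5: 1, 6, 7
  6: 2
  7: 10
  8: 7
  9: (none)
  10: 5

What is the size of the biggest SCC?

6

{1, 3, 5, 7, 8, 10} are all mutually reachable — one SCC of size 6.
{9} is an SCC by itself.
{4} is an SCC by itself.
{2} is an SCC by itself.
{6} is an SCC by itself.
The largest has 6 vertices.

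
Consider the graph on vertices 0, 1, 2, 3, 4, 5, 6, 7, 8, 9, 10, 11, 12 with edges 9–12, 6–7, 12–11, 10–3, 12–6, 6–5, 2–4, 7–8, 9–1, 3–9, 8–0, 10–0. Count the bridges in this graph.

4

The edges on the cycle 10-3-9-12-6-7-8-0-10 are not bridges since each lies on that cycle.
But removing 5–6 disconnects 5 from 6; removing 1–9 disconnects 1 from 9; removing 2–4 disconnects 2 from 4; removing 11–12 disconnects 11 from 12 — these are bridges.
That makes 4 bridges.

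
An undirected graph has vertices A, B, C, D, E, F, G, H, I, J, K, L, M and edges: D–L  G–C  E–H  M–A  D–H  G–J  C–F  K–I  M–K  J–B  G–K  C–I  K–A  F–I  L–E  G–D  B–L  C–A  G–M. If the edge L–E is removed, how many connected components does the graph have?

1

L and E are still connected via L-D-H-E, so the component count stays at 1.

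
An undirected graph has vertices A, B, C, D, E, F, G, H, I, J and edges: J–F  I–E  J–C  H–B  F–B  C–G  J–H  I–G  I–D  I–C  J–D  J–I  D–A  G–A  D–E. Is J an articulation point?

Deleting J raises the number of components from 1 to 2, so J is a cut vertex.

Yes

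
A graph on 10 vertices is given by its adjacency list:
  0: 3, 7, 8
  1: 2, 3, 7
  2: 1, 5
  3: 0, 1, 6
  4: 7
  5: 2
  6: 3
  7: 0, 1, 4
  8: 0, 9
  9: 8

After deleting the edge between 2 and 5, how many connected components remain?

Before removal there is 1 component.
2-5 is a bridge — removing it separates 2's side from 5's side.
After removal: 2 components.

2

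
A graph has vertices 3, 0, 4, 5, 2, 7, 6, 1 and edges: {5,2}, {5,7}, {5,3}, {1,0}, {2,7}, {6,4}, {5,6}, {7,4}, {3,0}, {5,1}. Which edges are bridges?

none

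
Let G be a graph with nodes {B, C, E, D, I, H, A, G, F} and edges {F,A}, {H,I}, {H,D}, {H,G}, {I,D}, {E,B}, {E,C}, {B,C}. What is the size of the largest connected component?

Starting from A we can reach A, F. That is one component of size 2.
Starting from B we can reach B, C, E. That is one component of size 3.
Starting from D we can reach D, G, H, I. That is one component of size 4.
The largest has 4 vertices.

4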